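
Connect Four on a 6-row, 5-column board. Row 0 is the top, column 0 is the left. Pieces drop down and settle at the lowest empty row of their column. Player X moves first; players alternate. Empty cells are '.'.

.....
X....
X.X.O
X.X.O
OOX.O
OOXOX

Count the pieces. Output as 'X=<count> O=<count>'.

X=8 O=8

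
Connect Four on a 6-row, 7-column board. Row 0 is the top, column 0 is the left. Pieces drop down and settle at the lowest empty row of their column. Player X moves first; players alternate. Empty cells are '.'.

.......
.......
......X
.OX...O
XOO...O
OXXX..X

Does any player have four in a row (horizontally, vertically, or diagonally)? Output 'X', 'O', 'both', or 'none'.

none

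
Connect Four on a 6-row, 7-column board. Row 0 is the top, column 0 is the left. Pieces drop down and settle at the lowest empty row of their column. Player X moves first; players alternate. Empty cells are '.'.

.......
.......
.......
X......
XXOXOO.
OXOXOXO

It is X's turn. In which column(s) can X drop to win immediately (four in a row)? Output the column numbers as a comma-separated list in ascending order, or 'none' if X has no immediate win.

Answer: none

Derivation:
col 0: drop X → no win
col 1: drop X → no win
col 2: drop X → no win
col 3: drop X → no win
col 4: drop X → no win
col 5: drop X → no win
col 6: drop X → no win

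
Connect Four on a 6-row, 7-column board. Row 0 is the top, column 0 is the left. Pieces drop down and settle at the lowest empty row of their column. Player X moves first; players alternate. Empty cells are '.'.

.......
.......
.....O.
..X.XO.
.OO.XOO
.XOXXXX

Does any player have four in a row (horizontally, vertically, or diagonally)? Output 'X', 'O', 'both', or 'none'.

X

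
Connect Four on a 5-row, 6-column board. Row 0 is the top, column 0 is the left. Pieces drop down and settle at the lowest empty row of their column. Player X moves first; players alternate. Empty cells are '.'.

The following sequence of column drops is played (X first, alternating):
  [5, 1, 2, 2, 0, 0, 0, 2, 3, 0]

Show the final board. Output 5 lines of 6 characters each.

Move 1: X drops in col 5, lands at row 4
Move 2: O drops in col 1, lands at row 4
Move 3: X drops in col 2, lands at row 4
Move 4: O drops in col 2, lands at row 3
Move 5: X drops in col 0, lands at row 4
Move 6: O drops in col 0, lands at row 3
Move 7: X drops in col 0, lands at row 2
Move 8: O drops in col 2, lands at row 2
Move 9: X drops in col 3, lands at row 4
Move 10: O drops in col 0, lands at row 1

Answer: ......
O.....
X.O...
O.O...
XOXX.X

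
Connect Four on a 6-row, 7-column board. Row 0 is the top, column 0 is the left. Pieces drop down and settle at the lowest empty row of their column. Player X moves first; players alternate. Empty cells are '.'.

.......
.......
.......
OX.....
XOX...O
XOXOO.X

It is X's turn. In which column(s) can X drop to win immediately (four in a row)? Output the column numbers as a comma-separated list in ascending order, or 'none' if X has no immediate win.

Answer: none

Derivation:
col 0: drop X → no win
col 1: drop X → no win
col 2: drop X → no win
col 3: drop X → no win
col 4: drop X → no win
col 5: drop X → no win
col 6: drop X → no win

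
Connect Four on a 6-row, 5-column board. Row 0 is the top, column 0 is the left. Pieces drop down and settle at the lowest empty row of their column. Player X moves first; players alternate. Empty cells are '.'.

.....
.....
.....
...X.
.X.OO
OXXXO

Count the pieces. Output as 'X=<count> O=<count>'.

X=5 O=4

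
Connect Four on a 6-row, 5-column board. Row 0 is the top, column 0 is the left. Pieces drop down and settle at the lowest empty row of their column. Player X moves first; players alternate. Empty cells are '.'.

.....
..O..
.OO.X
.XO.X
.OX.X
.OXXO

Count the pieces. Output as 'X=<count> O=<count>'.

X=7 O=7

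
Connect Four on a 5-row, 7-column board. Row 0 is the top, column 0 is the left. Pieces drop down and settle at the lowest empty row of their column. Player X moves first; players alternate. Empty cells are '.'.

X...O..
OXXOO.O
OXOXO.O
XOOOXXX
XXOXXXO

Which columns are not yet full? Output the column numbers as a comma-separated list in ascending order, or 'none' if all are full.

Answer: 1,2,3,5,6

Derivation:
col 0: top cell = 'X' → FULL
col 1: top cell = '.' → open
col 2: top cell = '.' → open
col 3: top cell = '.' → open
col 4: top cell = 'O' → FULL
col 5: top cell = '.' → open
col 6: top cell = '.' → open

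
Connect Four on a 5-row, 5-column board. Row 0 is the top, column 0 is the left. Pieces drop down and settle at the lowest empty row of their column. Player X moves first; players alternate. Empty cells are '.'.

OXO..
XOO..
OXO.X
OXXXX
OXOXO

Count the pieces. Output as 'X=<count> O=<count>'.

X=10 O=10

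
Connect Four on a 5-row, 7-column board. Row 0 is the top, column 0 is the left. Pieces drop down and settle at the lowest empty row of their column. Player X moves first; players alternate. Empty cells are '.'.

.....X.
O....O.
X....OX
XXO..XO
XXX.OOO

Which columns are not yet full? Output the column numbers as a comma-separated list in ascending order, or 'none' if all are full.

Answer: 0,1,2,3,4,6

Derivation:
col 0: top cell = '.' → open
col 1: top cell = '.' → open
col 2: top cell = '.' → open
col 3: top cell = '.' → open
col 4: top cell = '.' → open
col 5: top cell = 'X' → FULL
col 6: top cell = '.' → open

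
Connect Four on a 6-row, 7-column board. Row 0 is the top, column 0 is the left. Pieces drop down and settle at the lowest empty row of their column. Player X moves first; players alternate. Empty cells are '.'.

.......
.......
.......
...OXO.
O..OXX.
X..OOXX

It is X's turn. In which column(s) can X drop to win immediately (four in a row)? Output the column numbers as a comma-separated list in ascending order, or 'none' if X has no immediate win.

Answer: 3

Derivation:
col 0: drop X → no win
col 1: drop X → no win
col 2: drop X → no win
col 3: drop X → WIN!
col 4: drop X → no win
col 5: drop X → no win
col 6: drop X → no win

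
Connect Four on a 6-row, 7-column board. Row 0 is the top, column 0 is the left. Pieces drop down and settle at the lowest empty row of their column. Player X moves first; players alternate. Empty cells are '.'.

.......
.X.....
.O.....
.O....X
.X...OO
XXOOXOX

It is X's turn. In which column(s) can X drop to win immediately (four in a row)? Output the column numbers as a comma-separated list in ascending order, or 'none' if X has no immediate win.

Answer: none

Derivation:
col 0: drop X → no win
col 1: drop X → no win
col 2: drop X → no win
col 3: drop X → no win
col 4: drop X → no win
col 5: drop X → no win
col 6: drop X → no win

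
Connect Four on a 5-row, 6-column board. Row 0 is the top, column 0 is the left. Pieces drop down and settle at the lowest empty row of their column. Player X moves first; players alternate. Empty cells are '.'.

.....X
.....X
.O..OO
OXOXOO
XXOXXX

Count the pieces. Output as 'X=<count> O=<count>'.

X=9 O=8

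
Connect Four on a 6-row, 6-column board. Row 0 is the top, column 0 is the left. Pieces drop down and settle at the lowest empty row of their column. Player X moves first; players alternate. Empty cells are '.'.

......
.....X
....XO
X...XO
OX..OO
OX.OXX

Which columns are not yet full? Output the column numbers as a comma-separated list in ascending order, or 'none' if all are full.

Answer: 0,1,2,3,4,5

Derivation:
col 0: top cell = '.' → open
col 1: top cell = '.' → open
col 2: top cell = '.' → open
col 3: top cell = '.' → open
col 4: top cell = '.' → open
col 5: top cell = '.' → open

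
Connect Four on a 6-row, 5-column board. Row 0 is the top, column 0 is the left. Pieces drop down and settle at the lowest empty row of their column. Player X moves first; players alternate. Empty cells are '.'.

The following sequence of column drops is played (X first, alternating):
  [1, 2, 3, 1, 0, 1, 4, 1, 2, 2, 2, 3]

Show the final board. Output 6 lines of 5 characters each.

Move 1: X drops in col 1, lands at row 5
Move 2: O drops in col 2, lands at row 5
Move 3: X drops in col 3, lands at row 5
Move 4: O drops in col 1, lands at row 4
Move 5: X drops in col 0, lands at row 5
Move 6: O drops in col 1, lands at row 3
Move 7: X drops in col 4, lands at row 5
Move 8: O drops in col 1, lands at row 2
Move 9: X drops in col 2, lands at row 4
Move 10: O drops in col 2, lands at row 3
Move 11: X drops in col 2, lands at row 2
Move 12: O drops in col 3, lands at row 4

Answer: .....
.....
.OX..
.OO..
.OXO.
XXOXX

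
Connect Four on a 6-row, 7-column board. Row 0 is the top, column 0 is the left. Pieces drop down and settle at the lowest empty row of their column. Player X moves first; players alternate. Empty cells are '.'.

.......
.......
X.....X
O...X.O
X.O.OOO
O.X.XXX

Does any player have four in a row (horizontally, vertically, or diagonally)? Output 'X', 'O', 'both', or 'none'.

none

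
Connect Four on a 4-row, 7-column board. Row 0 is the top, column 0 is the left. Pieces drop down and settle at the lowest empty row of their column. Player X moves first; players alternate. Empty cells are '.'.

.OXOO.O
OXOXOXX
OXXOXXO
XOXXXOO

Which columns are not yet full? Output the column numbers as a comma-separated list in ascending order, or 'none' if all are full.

Answer: 0,5

Derivation:
col 0: top cell = '.' → open
col 1: top cell = 'O' → FULL
col 2: top cell = 'X' → FULL
col 3: top cell = 'O' → FULL
col 4: top cell = 'O' → FULL
col 5: top cell = '.' → open
col 6: top cell = 'O' → FULL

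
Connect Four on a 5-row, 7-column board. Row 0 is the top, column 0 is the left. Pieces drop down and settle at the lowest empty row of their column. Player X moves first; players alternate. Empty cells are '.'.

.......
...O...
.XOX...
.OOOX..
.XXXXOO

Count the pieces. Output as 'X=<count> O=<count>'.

X=7 O=7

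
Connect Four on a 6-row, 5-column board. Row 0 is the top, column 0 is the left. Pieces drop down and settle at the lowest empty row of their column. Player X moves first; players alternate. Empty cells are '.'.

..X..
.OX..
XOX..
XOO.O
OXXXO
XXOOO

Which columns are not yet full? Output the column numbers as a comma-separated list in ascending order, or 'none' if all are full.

Answer: 0,1,3,4

Derivation:
col 0: top cell = '.' → open
col 1: top cell = '.' → open
col 2: top cell = 'X' → FULL
col 3: top cell = '.' → open
col 4: top cell = '.' → open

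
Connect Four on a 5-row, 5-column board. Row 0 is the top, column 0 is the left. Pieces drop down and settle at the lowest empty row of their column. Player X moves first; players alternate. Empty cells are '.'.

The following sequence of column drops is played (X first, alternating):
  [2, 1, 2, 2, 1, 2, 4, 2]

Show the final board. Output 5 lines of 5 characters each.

Move 1: X drops in col 2, lands at row 4
Move 2: O drops in col 1, lands at row 4
Move 3: X drops in col 2, lands at row 3
Move 4: O drops in col 2, lands at row 2
Move 5: X drops in col 1, lands at row 3
Move 6: O drops in col 2, lands at row 1
Move 7: X drops in col 4, lands at row 4
Move 8: O drops in col 2, lands at row 0

Answer: ..O..
..O..
..O..
.XX..
.OX.X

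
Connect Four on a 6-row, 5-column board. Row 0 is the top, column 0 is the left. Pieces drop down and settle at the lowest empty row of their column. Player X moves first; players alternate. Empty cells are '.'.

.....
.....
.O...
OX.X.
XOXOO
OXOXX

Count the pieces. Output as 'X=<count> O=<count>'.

X=7 O=7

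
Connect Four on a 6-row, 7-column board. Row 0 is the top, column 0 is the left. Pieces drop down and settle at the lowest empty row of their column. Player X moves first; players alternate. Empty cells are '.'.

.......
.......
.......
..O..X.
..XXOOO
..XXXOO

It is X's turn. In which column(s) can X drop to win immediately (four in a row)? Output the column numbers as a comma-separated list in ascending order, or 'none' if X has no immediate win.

Answer: 1

Derivation:
col 0: drop X → no win
col 1: drop X → WIN!
col 2: drop X → no win
col 3: drop X → no win
col 4: drop X → no win
col 5: drop X → no win
col 6: drop X → no win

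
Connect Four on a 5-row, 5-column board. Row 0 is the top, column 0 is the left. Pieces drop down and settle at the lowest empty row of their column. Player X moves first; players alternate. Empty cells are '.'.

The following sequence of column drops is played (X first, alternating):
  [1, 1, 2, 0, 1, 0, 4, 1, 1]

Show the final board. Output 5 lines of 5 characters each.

Move 1: X drops in col 1, lands at row 4
Move 2: O drops in col 1, lands at row 3
Move 3: X drops in col 2, lands at row 4
Move 4: O drops in col 0, lands at row 4
Move 5: X drops in col 1, lands at row 2
Move 6: O drops in col 0, lands at row 3
Move 7: X drops in col 4, lands at row 4
Move 8: O drops in col 1, lands at row 1
Move 9: X drops in col 1, lands at row 0

Answer: .X...
.O...
.X...
OO...
OXX.X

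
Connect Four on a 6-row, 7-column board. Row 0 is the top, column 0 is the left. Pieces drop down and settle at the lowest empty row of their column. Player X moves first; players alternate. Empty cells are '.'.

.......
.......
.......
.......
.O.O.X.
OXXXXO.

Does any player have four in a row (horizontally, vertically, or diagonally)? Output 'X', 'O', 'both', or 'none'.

X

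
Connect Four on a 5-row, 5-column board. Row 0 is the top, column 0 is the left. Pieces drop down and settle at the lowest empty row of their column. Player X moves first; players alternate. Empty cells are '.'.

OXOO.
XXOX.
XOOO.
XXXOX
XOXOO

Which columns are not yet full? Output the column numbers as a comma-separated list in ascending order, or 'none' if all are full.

Answer: 4

Derivation:
col 0: top cell = 'O' → FULL
col 1: top cell = 'X' → FULL
col 2: top cell = 'O' → FULL
col 3: top cell = 'O' → FULL
col 4: top cell = '.' → open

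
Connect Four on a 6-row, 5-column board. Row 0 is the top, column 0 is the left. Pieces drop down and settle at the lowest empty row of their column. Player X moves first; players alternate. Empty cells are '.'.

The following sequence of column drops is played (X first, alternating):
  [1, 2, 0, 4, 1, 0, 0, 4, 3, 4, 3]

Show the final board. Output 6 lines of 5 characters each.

Answer: .....
.....
.....
X...O
OX.XO
XXOXO

Derivation:
Move 1: X drops in col 1, lands at row 5
Move 2: O drops in col 2, lands at row 5
Move 3: X drops in col 0, lands at row 5
Move 4: O drops in col 4, lands at row 5
Move 5: X drops in col 1, lands at row 4
Move 6: O drops in col 0, lands at row 4
Move 7: X drops in col 0, lands at row 3
Move 8: O drops in col 4, lands at row 4
Move 9: X drops in col 3, lands at row 5
Move 10: O drops in col 4, lands at row 3
Move 11: X drops in col 3, lands at row 4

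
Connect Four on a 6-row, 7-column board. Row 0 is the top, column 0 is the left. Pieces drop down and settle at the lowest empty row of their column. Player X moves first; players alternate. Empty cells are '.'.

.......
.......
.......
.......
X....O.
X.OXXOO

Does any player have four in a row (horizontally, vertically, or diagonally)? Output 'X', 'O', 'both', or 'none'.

none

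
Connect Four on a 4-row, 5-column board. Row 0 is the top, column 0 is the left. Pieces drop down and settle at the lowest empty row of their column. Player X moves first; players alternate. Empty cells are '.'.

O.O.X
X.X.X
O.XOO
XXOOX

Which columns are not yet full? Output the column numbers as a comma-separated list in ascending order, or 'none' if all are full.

Answer: 1,3

Derivation:
col 0: top cell = 'O' → FULL
col 1: top cell = '.' → open
col 2: top cell = 'O' → FULL
col 3: top cell = '.' → open
col 4: top cell = 'X' → FULL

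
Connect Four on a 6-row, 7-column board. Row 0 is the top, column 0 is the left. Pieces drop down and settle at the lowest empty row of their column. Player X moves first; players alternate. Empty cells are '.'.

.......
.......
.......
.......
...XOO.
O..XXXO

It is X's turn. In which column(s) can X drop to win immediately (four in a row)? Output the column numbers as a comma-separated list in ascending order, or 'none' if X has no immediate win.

col 0: drop X → no win
col 1: drop X → no win
col 2: drop X → WIN!
col 3: drop X → no win
col 4: drop X → no win
col 5: drop X → no win
col 6: drop X → no win

Answer: 2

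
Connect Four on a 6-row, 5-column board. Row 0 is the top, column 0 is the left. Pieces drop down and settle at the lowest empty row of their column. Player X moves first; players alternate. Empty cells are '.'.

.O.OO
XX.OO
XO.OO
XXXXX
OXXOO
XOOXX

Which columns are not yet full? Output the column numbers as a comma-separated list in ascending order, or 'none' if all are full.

Answer: 0,2

Derivation:
col 0: top cell = '.' → open
col 1: top cell = 'O' → FULL
col 2: top cell = '.' → open
col 3: top cell = 'O' → FULL
col 4: top cell = 'O' → FULL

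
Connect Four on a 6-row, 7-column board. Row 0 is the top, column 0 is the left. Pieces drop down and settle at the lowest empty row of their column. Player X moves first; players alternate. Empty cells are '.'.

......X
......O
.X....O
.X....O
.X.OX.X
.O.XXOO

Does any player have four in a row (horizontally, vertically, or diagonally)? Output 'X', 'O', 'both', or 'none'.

none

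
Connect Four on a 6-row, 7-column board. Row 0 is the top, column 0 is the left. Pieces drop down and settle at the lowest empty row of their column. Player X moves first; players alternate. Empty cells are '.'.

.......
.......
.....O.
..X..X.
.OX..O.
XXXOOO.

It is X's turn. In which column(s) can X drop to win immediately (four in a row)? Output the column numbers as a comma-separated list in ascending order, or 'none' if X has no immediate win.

Answer: 2

Derivation:
col 0: drop X → no win
col 1: drop X → no win
col 2: drop X → WIN!
col 3: drop X → no win
col 4: drop X → no win
col 5: drop X → no win
col 6: drop X → no win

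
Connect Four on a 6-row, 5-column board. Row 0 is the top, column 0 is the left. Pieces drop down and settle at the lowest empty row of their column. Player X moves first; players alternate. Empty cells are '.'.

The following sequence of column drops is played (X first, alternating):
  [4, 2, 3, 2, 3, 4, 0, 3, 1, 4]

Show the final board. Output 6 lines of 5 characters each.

Answer: .....
.....
.....
...OO
..OXO
XXOXX

Derivation:
Move 1: X drops in col 4, lands at row 5
Move 2: O drops in col 2, lands at row 5
Move 3: X drops in col 3, lands at row 5
Move 4: O drops in col 2, lands at row 4
Move 5: X drops in col 3, lands at row 4
Move 6: O drops in col 4, lands at row 4
Move 7: X drops in col 0, lands at row 5
Move 8: O drops in col 3, lands at row 3
Move 9: X drops in col 1, lands at row 5
Move 10: O drops in col 4, lands at row 3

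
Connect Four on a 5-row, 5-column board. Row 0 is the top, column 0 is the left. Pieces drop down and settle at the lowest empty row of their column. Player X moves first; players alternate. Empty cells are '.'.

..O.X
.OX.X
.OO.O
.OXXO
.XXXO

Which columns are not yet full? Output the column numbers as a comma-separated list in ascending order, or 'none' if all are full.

col 0: top cell = '.' → open
col 1: top cell = '.' → open
col 2: top cell = 'O' → FULL
col 3: top cell = '.' → open
col 4: top cell = 'X' → FULL

Answer: 0,1,3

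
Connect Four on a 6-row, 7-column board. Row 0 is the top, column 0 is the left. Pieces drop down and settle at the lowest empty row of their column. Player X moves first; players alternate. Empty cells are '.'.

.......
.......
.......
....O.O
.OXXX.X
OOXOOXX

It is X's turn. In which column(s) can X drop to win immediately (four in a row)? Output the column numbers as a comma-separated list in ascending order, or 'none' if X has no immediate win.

col 0: drop X → no win
col 1: drop X → no win
col 2: drop X → no win
col 3: drop X → no win
col 4: drop X → no win
col 5: drop X → WIN!
col 6: drop X → no win

Answer: 5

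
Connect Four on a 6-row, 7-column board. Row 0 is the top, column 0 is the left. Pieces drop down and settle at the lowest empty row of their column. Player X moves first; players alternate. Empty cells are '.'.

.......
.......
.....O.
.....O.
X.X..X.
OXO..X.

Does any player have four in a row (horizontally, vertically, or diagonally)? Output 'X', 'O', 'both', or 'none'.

none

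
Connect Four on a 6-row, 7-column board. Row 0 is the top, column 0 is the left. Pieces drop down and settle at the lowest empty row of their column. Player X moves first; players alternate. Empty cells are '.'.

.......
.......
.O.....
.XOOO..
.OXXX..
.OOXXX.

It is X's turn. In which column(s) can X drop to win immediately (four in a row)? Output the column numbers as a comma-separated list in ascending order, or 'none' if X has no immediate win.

Answer: 5,6

Derivation:
col 0: drop X → no win
col 1: drop X → no win
col 2: drop X → no win
col 3: drop X → no win
col 4: drop X → no win
col 5: drop X → WIN!
col 6: drop X → WIN!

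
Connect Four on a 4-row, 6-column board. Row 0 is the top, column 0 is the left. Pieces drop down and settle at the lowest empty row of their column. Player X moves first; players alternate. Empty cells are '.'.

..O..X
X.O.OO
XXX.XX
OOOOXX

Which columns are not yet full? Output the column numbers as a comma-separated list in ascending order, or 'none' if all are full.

col 0: top cell = '.' → open
col 1: top cell = '.' → open
col 2: top cell = 'O' → FULL
col 3: top cell = '.' → open
col 4: top cell = '.' → open
col 5: top cell = 'X' → FULL

Answer: 0,1,3,4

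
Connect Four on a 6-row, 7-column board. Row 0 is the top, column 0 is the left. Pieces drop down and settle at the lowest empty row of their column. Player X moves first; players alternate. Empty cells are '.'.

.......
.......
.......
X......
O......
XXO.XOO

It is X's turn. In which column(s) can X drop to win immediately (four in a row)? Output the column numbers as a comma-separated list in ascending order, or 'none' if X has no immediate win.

Answer: none

Derivation:
col 0: drop X → no win
col 1: drop X → no win
col 2: drop X → no win
col 3: drop X → no win
col 4: drop X → no win
col 5: drop X → no win
col 6: drop X → no win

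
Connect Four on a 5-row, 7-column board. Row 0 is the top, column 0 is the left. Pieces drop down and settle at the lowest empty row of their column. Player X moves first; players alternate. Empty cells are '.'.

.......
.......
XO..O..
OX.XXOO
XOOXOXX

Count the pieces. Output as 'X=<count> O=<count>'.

X=8 O=8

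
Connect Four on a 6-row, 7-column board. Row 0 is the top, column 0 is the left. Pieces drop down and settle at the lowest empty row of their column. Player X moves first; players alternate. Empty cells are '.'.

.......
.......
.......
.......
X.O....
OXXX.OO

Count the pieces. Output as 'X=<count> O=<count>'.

X=4 O=4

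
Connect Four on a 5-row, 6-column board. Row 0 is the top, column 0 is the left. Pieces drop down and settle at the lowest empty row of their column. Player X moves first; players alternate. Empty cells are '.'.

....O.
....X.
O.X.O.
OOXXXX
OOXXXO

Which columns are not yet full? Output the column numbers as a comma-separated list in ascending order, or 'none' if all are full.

Answer: 0,1,2,3,5

Derivation:
col 0: top cell = '.' → open
col 1: top cell = '.' → open
col 2: top cell = '.' → open
col 3: top cell = '.' → open
col 4: top cell = 'O' → FULL
col 5: top cell = '.' → open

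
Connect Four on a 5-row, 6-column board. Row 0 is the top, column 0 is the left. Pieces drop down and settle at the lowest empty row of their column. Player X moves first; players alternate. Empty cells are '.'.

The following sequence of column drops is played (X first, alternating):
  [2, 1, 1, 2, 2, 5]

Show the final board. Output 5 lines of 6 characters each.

Move 1: X drops in col 2, lands at row 4
Move 2: O drops in col 1, lands at row 4
Move 3: X drops in col 1, lands at row 3
Move 4: O drops in col 2, lands at row 3
Move 5: X drops in col 2, lands at row 2
Move 6: O drops in col 5, lands at row 4

Answer: ......
......
..X...
.XO...
.OX..O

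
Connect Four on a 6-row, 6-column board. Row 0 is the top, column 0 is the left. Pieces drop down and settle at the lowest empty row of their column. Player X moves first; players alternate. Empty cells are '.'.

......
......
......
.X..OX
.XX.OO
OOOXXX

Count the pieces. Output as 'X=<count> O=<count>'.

X=7 O=6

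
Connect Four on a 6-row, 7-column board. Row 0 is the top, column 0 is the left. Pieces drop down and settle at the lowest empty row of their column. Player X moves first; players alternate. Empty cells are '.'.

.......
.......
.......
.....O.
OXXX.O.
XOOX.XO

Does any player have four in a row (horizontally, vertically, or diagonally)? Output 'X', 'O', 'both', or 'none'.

none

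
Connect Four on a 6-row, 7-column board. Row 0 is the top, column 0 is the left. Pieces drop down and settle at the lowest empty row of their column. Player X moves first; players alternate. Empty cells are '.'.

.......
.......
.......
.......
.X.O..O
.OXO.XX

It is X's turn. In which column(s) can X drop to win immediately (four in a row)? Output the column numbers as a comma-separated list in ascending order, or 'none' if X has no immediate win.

col 0: drop X → no win
col 1: drop X → no win
col 2: drop X → no win
col 3: drop X → no win
col 4: drop X → no win
col 5: drop X → no win
col 6: drop X → no win

Answer: none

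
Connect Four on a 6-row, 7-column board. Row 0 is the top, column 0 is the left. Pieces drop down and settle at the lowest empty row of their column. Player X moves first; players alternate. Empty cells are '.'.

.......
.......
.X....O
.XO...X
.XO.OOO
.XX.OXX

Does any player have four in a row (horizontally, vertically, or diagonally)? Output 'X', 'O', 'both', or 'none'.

X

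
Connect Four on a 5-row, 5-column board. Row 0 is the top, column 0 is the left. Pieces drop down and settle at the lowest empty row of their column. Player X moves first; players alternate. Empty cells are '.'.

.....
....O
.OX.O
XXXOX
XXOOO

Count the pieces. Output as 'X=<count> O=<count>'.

X=7 O=7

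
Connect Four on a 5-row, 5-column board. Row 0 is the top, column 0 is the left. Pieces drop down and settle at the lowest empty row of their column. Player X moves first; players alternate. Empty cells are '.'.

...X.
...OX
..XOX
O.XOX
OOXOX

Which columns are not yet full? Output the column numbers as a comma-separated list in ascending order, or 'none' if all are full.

Answer: 0,1,2,4

Derivation:
col 0: top cell = '.' → open
col 1: top cell = '.' → open
col 2: top cell = '.' → open
col 3: top cell = 'X' → FULL
col 4: top cell = '.' → open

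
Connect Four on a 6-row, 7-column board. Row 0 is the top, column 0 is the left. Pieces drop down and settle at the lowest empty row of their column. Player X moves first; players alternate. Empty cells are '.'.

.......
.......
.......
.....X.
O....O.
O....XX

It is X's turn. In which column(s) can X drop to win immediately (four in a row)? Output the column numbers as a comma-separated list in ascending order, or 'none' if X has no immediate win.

col 0: drop X → no win
col 1: drop X → no win
col 2: drop X → no win
col 3: drop X → no win
col 4: drop X → no win
col 5: drop X → no win
col 6: drop X → no win

Answer: none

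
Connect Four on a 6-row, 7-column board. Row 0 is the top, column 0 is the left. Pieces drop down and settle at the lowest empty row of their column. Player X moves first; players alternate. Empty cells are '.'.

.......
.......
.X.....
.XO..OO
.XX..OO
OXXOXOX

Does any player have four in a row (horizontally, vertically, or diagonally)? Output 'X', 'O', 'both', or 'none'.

X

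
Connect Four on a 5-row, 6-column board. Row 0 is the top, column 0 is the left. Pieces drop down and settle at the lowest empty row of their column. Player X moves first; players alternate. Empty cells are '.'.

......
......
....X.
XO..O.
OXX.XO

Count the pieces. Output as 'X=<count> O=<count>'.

X=5 O=4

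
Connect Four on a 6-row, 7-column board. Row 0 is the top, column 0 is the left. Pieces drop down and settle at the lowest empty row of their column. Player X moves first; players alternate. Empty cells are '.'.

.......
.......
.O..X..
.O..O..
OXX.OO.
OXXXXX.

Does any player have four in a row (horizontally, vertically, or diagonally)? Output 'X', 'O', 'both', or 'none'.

X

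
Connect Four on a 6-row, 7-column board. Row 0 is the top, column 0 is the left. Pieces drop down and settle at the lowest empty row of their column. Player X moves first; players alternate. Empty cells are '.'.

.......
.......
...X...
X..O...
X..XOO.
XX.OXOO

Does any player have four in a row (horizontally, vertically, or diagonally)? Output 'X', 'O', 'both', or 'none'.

none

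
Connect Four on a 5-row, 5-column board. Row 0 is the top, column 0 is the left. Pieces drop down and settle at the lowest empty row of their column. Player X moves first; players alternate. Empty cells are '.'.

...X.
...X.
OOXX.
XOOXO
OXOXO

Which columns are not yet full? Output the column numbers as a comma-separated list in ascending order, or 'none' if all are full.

col 0: top cell = '.' → open
col 1: top cell = '.' → open
col 2: top cell = '.' → open
col 3: top cell = 'X' → FULL
col 4: top cell = '.' → open

Answer: 0,1,2,4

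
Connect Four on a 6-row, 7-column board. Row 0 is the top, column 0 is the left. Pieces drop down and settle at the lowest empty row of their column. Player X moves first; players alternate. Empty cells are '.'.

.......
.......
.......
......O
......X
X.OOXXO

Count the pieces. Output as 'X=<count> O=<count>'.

X=4 O=4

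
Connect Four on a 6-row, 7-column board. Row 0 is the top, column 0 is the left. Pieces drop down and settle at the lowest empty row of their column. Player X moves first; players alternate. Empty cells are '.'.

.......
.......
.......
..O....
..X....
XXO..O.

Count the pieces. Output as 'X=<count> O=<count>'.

X=3 O=3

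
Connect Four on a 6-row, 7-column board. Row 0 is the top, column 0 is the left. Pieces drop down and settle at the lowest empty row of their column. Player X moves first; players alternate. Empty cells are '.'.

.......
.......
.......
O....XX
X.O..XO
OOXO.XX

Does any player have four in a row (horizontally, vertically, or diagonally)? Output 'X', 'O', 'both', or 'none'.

none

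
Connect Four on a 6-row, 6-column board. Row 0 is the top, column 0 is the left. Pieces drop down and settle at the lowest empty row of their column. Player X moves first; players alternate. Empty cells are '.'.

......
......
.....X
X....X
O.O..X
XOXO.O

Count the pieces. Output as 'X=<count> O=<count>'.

X=6 O=5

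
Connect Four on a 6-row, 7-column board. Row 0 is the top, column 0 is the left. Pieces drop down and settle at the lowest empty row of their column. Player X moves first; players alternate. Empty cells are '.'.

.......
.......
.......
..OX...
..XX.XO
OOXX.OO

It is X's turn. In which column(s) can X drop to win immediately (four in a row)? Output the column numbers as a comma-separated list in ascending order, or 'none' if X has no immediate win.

Answer: 3

Derivation:
col 0: drop X → no win
col 1: drop X → no win
col 2: drop X → no win
col 3: drop X → WIN!
col 4: drop X → no win
col 5: drop X → no win
col 6: drop X → no win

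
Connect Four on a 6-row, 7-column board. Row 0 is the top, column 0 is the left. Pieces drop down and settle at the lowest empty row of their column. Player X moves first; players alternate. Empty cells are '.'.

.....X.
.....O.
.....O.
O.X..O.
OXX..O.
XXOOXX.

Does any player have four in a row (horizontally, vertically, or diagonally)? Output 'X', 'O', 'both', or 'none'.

O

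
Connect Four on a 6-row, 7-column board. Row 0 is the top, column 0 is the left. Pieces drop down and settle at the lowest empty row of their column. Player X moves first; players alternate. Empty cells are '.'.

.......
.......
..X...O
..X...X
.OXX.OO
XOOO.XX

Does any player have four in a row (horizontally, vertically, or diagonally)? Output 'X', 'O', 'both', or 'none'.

none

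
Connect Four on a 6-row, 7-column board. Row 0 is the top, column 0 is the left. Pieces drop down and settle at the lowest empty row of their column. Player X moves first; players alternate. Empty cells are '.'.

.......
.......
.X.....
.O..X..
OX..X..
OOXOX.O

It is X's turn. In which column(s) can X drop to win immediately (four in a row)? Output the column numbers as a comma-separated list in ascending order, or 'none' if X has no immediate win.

col 0: drop X → no win
col 1: drop X → no win
col 2: drop X → no win
col 3: drop X → no win
col 4: drop X → WIN!
col 5: drop X → no win
col 6: drop X → no win

Answer: 4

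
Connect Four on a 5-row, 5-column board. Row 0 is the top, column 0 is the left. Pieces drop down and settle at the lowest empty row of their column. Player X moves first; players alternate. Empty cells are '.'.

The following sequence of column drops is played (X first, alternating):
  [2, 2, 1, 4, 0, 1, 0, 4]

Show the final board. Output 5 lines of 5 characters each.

Move 1: X drops in col 2, lands at row 4
Move 2: O drops in col 2, lands at row 3
Move 3: X drops in col 1, lands at row 4
Move 4: O drops in col 4, lands at row 4
Move 5: X drops in col 0, lands at row 4
Move 6: O drops in col 1, lands at row 3
Move 7: X drops in col 0, lands at row 3
Move 8: O drops in col 4, lands at row 3

Answer: .....
.....
.....
XOO.O
XXX.O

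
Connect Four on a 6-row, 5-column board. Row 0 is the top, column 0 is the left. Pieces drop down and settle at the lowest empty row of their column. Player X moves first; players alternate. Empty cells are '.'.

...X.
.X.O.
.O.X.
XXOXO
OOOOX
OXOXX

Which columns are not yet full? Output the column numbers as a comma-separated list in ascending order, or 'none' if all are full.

col 0: top cell = '.' → open
col 1: top cell = '.' → open
col 2: top cell = '.' → open
col 3: top cell = 'X' → FULL
col 4: top cell = '.' → open

Answer: 0,1,2,4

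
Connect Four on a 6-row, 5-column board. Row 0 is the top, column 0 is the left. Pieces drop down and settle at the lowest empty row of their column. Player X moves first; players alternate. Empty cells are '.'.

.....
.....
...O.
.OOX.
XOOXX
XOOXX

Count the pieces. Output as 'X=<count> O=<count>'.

X=7 O=7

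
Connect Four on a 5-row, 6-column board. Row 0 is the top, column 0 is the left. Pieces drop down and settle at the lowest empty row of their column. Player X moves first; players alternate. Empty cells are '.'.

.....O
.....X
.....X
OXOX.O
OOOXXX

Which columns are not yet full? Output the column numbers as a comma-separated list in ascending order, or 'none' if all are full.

col 0: top cell = '.' → open
col 1: top cell = '.' → open
col 2: top cell = '.' → open
col 3: top cell = '.' → open
col 4: top cell = '.' → open
col 5: top cell = 'O' → FULL

Answer: 0,1,2,3,4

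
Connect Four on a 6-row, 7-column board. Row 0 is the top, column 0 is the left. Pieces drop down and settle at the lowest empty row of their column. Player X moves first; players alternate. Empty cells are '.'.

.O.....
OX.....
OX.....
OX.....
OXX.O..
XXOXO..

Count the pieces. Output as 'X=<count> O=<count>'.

X=8 O=8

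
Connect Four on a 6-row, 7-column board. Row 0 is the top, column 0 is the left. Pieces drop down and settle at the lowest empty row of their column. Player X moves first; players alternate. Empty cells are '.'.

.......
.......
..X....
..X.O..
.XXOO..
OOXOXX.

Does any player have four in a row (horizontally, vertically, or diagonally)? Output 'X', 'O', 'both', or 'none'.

X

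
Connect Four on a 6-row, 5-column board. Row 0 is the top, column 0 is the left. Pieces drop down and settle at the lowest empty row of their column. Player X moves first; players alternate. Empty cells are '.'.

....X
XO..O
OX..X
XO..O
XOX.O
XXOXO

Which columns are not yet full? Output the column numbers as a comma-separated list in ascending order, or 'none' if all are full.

col 0: top cell = '.' → open
col 1: top cell = '.' → open
col 2: top cell = '.' → open
col 3: top cell = '.' → open
col 4: top cell = 'X' → FULL

Answer: 0,1,2,3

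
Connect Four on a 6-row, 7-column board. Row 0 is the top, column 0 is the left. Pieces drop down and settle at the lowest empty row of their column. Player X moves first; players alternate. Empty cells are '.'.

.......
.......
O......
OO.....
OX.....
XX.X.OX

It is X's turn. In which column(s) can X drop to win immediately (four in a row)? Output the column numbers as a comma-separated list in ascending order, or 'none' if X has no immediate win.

col 0: drop X → no win
col 1: drop X → no win
col 2: drop X → WIN!
col 3: drop X → no win
col 4: drop X → no win
col 5: drop X → no win
col 6: drop X → no win

Answer: 2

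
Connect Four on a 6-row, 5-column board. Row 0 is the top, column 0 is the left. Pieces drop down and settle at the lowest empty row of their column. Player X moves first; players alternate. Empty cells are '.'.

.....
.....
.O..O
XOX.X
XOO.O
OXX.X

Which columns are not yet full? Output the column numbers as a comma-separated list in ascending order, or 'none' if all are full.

col 0: top cell = '.' → open
col 1: top cell = '.' → open
col 2: top cell = '.' → open
col 3: top cell = '.' → open
col 4: top cell = '.' → open

Answer: 0,1,2,3,4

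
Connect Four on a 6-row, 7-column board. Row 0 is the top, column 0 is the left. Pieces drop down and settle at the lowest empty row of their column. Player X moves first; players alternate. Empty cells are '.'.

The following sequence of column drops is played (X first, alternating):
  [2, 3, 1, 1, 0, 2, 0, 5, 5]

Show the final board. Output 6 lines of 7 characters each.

Answer: .......
.......
.......
.......
XOO..X.
XXXO.O.

Derivation:
Move 1: X drops in col 2, lands at row 5
Move 2: O drops in col 3, lands at row 5
Move 3: X drops in col 1, lands at row 5
Move 4: O drops in col 1, lands at row 4
Move 5: X drops in col 0, lands at row 5
Move 6: O drops in col 2, lands at row 4
Move 7: X drops in col 0, lands at row 4
Move 8: O drops in col 5, lands at row 5
Move 9: X drops in col 5, lands at row 4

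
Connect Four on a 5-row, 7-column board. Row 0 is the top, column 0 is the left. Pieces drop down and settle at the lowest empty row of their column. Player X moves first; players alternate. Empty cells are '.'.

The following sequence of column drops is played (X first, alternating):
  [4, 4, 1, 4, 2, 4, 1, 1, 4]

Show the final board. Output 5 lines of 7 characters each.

Move 1: X drops in col 4, lands at row 4
Move 2: O drops in col 4, lands at row 3
Move 3: X drops in col 1, lands at row 4
Move 4: O drops in col 4, lands at row 2
Move 5: X drops in col 2, lands at row 4
Move 6: O drops in col 4, lands at row 1
Move 7: X drops in col 1, lands at row 3
Move 8: O drops in col 1, lands at row 2
Move 9: X drops in col 4, lands at row 0

Answer: ....X..
....O..
.O..O..
.X..O..
.XX.X..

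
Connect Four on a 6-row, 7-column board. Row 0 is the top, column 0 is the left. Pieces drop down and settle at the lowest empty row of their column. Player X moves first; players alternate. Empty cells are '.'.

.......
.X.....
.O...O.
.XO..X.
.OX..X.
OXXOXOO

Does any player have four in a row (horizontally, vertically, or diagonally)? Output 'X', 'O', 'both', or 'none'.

none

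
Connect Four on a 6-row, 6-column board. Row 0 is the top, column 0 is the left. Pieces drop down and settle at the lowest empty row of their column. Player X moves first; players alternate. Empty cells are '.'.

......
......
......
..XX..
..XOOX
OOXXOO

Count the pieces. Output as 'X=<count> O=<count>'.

X=6 O=6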